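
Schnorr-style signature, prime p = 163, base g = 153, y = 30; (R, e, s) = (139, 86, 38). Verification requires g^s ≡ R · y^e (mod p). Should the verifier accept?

reject

g^s mod p:
153^38 mod 163 = 145
R · y^e mod p:
30^86 mod 163 = 40
139·40 = 5560 ≡ 18 (mod 163)
145 ≠ 18; the check fails.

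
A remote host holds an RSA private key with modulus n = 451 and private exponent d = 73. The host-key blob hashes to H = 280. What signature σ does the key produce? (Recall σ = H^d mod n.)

422

Squares mod 451: H^1≡280, H^2≡377, H^4≡64, H^8≡37, H^16≡16, H^32≡256, H^64≡141
73 = 64 + 8 + 1, so H^73 ≡ 141·37·280 ≡ 422 (mod 451)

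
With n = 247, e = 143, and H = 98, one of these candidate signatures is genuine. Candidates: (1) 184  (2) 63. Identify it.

Candidate 1: 184^143 mod 247 = 98
  → matches H = 98
Candidate 2: 63^143 mod 247 = 149

1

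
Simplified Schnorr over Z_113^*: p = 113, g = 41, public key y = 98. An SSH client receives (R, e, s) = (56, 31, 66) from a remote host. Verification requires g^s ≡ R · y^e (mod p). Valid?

no

g^s mod p:
41^2 = 1681 ≡ 99
41^4 ≡ 99^2 = 9801 ≡ 83
41^8 ≡ 83^2 = 6889 ≡ 109
41^16 ≡ 109^2 = 11881 ≡ 16
41^32 ≡ 16^2 = 256 ≡ 30
41^64 ≡ 30^2 = 900 ≡ 109
66 = 64 + 2, so 41^66 ≡ 109·99 ≡ 56 (mod 113)
R · y^e mod p:
98^2 = 9604 ≡ 112
98^4 ≡ 112^2 = 12544 ≡ 1
98^8 ≡ 1^2 = 1
98^16 ≡ 1^2 = 1
31 = 16 + 8 + 4 + 2 + 1, so 98^31 ≡ 1·1·1·112·98 ≡ 15 (mod 113)
56·15 = 840 ≡ 49 (mod 113)
56 ≠ 49; the check fails.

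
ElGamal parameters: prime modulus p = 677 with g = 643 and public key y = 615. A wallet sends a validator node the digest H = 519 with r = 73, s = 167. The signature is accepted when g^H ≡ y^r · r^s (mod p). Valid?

no

Left side g^H mod p:
643^2 = 413449 ≡ 479
643^4 ≡ 479^2 = 229441 ≡ 615
643^8 ≡ 615^2 = 378225 ≡ 459
643^16 ≡ 459^2 = 210681 ≡ 134
643^32 ≡ 134^2 = 17956 ≡ 354
643^64 ≡ 354^2 = 125316 ≡ 71
643^128 ≡ 71^2 = 5041 ≡ 302
643^256 ≡ 302^2 = 91204 ≡ 486
643^512 ≡ 486^2 = 236196 ≡ 600
519 = 512 + 4 + 2 + 1, so 643^519 ≡ 600·615·479·643 ≡ 24 (mod 677)
Right side y^r · r^s mod p:
615^2 = 378225 ≡ 459
615^4 ≡ 459^2 = 210681 ≡ 134
615^8 ≡ 134^2 = 17956 ≡ 354
615^16 ≡ 354^2 = 125316 ≡ 71
615^32 ≡ 71^2 = 5041 ≡ 302
615^64 ≡ 302^2 = 91204 ≡ 486
73 = 64 + 8 + 1, so 615^73 ≡ 486·354·615 ≡ 84 (mod 677)
73^2 = 5329 ≡ 590
73^4 ≡ 590^2 = 348100 ≡ 122
73^8 ≡ 122^2 = 14884 ≡ 667
73^16 ≡ 667^2 = 444889 ≡ 100
73^32 ≡ 100^2 = 10000 ≡ 522
73^64 ≡ 522^2 = 272484 ≡ 330
73^128 ≡ 330^2 = 108900 ≡ 580
167 = 128 + 32 + 4 + 2 + 1, so 73^167 ≡ 580·522·122·590·73 ≡ 296 (mod 677)
84·296 = 24864 ≡ 492 (mod 677)
24 ≠ 492, so verification fails.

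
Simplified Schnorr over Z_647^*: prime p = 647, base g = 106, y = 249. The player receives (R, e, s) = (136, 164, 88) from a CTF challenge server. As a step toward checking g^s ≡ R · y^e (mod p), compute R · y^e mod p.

Squares mod 647: 249^1≡249, 249^2≡536, 249^4≡28, 249^8≡137, 249^16≡6, 249^32≡36, 249^64≡2, 249^128≡4
164 = 128 + 32 + 4, so 249^164 ≡ 4·36·28 ≡ 150 (mod 647)
R · y^e ≡ 136·150 = 20400 ≡ 343 (mod 647)

343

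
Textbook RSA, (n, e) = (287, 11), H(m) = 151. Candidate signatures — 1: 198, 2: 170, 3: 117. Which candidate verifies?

2

Candidate 1: Squares mod 287: 198^1≡198, 198^2≡172, 198^4≡23, 198^8≡242; 11 = 8 + 2 + 1, so 198^11 ≡ 242·172·198 ≡ 60 (mod 287)
Candidate 2: Squares mod 287: 170^1≡170, 170^2≡200, 170^4≡107, 170^8≡256; 11 = 8 + 2 + 1, so 170^11 ≡ 256·200·170 ≡ 151 (mod 287)
  → matches H(m) = 151
Candidate 3: Squares mod 287: 117^1≡117, 117^2≡200, 117^4≡107, 117^8≡256; 11 = 8 + 2 + 1, so 117^11 ≡ 256·200·117 ≡ 136 (mod 287)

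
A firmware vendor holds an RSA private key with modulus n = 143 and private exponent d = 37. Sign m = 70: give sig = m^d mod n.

m^37 mod 143 = 5

5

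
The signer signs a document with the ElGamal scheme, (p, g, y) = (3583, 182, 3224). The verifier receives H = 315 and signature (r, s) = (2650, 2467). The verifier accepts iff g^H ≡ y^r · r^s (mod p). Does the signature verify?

does not verify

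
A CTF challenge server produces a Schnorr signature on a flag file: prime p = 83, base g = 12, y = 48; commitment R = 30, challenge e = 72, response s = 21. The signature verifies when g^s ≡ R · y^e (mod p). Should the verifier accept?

g^s mod p:
12^2 = 144 ≡ 61
12^4 ≡ 61^2 = 3721 ≡ 69
12^8 ≡ 69^2 = 4761 ≡ 30
12^16 ≡ 30^2 = 900 ≡ 70
21 = 16 + 4 + 1, so 12^21 ≡ 70·69·12 ≡ 26 (mod 83)
R · y^e mod p:
48^2 = 2304 ≡ 63
48^4 ≡ 63^2 = 3969 ≡ 68
48^8 ≡ 68^2 = 4624 ≡ 59
48^16 ≡ 59^2 = 3481 ≡ 78
48^32 ≡ 78^2 = 6084 ≡ 25
48^64 ≡ 25^2 = 625 ≡ 44
72 = 64 + 8, so 48^72 ≡ 44·59 ≡ 23 (mod 83)
30·23 = 690 ≡ 26 (mod 83)
26 ≡ 26 (mod 83); signature holds.

accept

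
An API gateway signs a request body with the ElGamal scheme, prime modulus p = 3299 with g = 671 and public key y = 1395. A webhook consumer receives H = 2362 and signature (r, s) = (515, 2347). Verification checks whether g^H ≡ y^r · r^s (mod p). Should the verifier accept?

accept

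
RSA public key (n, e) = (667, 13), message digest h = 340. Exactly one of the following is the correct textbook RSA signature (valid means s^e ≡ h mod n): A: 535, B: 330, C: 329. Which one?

B

Candidate A: Squares mod 667: 535^1≡535, 535^2≡82, 535^4≡54, 535^8≡248; 13 = 8 + 4 + 1, so 535^13 ≡ 248·54·535 ≡ 473 (mod 667)
Candidate B: Squares mod 667: 330^1≡330, 330^2≡179, 330^4≡25, 330^8≡625; 13 = 8 + 4 + 1, so 330^13 ≡ 625·25·330 ≡ 340 (mod 667)
  → matches h = 340
Candidate C: Squares mod 667: 329^1≡329, 329^2≡187, 329^4≡285, 329^8≡518; 13 = 8 + 4 + 1, so 329^13 ≡ 518·285·329 ≡ 664 (mod 667)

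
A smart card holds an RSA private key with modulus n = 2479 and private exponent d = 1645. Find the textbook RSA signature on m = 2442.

2442

Squares mod 2479: m^1≡2442, m^2≡1369, m^4≡37, m^8≡1369, m^16≡37, m^32≡1369, m^64≡37, m^128≡1369, m^256≡37, m^512≡1369, m^1024≡37
1645 = 1024 + 512 + 64 + 32 + 8 + 4 + 1, so m^1645 ≡ 37·1369·37·1369·1369·37·2442 ≡ 2442 (mod 2479)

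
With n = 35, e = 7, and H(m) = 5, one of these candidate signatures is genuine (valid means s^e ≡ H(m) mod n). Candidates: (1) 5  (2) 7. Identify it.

Candidate 1: Squares mod 35: 5^1≡5, 5^2≡25, 5^4≡30; 7 = 4 + 2 + 1, so 5^7 ≡ 30·25·5 ≡ 5 (mod 35)
  → matches H(m) = 5
Candidate 2: Squares mod 35: 7^1≡7, 7^2≡14, 7^4≡21; 7 = 4 + 2 + 1, so 7^7 ≡ 21·14·7 ≡ 28 (mod 35)

1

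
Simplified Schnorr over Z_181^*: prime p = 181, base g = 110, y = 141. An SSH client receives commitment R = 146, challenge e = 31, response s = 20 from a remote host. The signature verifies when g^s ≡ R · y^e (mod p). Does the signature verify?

verifies

g^s mod p:
110^2 = 12100 ≡ 154
110^4 ≡ 154^2 = 23716 ≡ 5
110^8 ≡ 5^2 = 25
110^16 ≡ 25^2 = 625 ≡ 82
20 = 16 + 4, so 110^20 ≡ 82·5 ≡ 48 (mod 181)
R · y^e mod p:
141^2 = 19881 ≡ 152
141^4 ≡ 152^2 = 23104 ≡ 117
141^8 ≡ 117^2 = 13689 ≡ 114
141^16 ≡ 114^2 = 12996 ≡ 145
31 = 16 + 8 + 4 + 2 + 1, so 141^31 ≡ 145·114·117·152·141 ≡ 40 (mod 181)
146·40 = 5840 ≡ 48 (mod 181)
48 ≡ 48 (mod 181); signature holds.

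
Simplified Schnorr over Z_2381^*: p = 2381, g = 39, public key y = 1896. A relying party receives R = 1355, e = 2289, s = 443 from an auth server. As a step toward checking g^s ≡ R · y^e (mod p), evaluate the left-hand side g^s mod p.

39^2 = 1521
39^4 ≡ 1521^2 = 2313441 ≡ 1490
39^8 ≡ 1490^2 = 2220100 ≡ 1008
39^16 ≡ 1008^2 = 1016064 ≡ 1758
39^32 ≡ 1758^2 = 3090564 ≡ 26
39^64 ≡ 26^2 = 676
39^128 ≡ 676^2 = 456976 ≡ 2205
39^256 ≡ 2205^2 = 4862025 ≡ 23
443 = 256 + 128 + 32 + 16 + 8 + 2 + 1, so 39^443 ≡ 23·2205·26·1758·1008·1521·39 ≡ 2156 (mod 2381)

2156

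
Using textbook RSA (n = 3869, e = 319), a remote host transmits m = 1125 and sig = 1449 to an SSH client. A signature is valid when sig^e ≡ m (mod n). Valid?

no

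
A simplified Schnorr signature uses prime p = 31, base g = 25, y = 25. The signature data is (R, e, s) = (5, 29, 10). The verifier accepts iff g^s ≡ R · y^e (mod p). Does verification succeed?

g^s mod p:
25^2 = 625 ≡ 5
25^4 ≡ 5^2 = 25
25^8 ≡ 25^2 = 625 ≡ 5
10 = 8 + 2, so 25^10 ≡ 5·5 ≡ 25 (mod 31)
R · y^e mod p:
25^2 = 625 ≡ 5
25^4 ≡ 5^2 = 25
25^8 ≡ 25^2 = 625 ≡ 5
25^16 ≡ 5^2 = 25
29 = 16 + 8 + 4 + 1, so 25^29 ≡ 25·5·25·25 ≡ 5 (mod 31)
5·5 = 25 ≡ 25 (mod 31)
25 ≡ 25 (mod 31); signature holds.

passes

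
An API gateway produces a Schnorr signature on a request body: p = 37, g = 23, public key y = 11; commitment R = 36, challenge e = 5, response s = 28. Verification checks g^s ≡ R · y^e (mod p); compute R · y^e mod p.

11^2 = 121 ≡ 10
11^4 ≡ 10^2 = 100 ≡ 26
5 = 4 + 1, so 11^5 ≡ 26·11 ≡ 27 (mod 37)
R · y^e ≡ 36·27 = 972 ≡ 10 (mod 37)

10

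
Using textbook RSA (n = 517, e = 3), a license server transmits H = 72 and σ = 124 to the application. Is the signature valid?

invalid

Squares mod 517: σ^1≡124, σ^2≡383
3 = 2 + 1, so σ^3 ≡ 383·124 ≡ 445 (mod 517)
445 ≠ 72, so verification fails.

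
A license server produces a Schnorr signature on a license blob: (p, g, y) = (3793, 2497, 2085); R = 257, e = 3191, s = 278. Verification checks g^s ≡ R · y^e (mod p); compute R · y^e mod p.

1107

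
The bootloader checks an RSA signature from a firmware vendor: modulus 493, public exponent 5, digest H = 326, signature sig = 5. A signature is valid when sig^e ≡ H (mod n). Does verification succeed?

fails

sig^2 ≡ 5^2 = 25
sig^4 ≡ 25^2 = 625 ≡ 132
5 = 4 + 1, so sig^5 ≡ 132·5 ≡ 167 (mod 493)
167 ≠ 326, so verification fails.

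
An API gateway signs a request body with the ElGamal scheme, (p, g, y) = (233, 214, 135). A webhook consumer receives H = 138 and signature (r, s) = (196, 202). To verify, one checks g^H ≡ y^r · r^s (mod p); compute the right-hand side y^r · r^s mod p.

135^2 = 18225 ≡ 51
135^4 ≡ 51^2 = 2601 ≡ 38
135^8 ≡ 38^2 = 1444 ≡ 46
135^16 ≡ 46^2 = 2116 ≡ 19
135^32 ≡ 19^2 = 361 ≡ 128
135^64 ≡ 128^2 = 16384 ≡ 74
135^128 ≡ 74^2 = 5476 ≡ 117
196 = 128 + 64 + 4, so 135^196 ≡ 117·74·38 ≡ 8 (mod 233)
196^2 = 38416 ≡ 204
196^4 ≡ 204^2 = 41616 ≡ 142
196^8 ≡ 142^2 = 20164 ≡ 126
196^16 ≡ 126^2 = 15876 ≡ 32
196^32 ≡ 32^2 = 1024 ≡ 92
196^64 ≡ 92^2 = 8464 ≡ 76
196^128 ≡ 76^2 = 5776 ≡ 184
202 = 128 + 64 + 8 + 2, so 196^202 ≡ 184·76·126·204 ≡ 63 (mod 233)
y^r · r^s ≡ 8·63 = 504 ≡ 38 (mod 233)

38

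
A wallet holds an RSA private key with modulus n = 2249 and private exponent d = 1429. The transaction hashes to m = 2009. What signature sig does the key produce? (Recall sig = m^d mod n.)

982

m^2 ≡ 2009^2 = 4036081 ≡ 1375
m^4 ≡ 1375^2 = 1890625 ≡ 1465
m^8 ≡ 1465^2 = 2146225 ≡ 679
m^16 ≡ 679^2 = 461041 ≡ 2245
m^32 ≡ 2245^2 = 5040025 ≡ 16
m^64 ≡ 16^2 = 256
m^128 ≡ 256^2 = 65536 ≡ 315
m^256 ≡ 315^2 = 99225 ≡ 269
m^512 ≡ 269^2 = 72361 ≡ 393
m^1024 ≡ 393^2 = 154449 ≡ 1517
1429 = 1024 + 256 + 128 + 16 + 4 + 1, so m^1429 ≡ 1517·269·315·2245·1465·2009 ≡ 982 (mod 2249)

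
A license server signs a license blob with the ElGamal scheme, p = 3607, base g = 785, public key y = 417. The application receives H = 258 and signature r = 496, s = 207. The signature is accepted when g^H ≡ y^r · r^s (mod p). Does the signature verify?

Left side g^H mod p:
785^2 = 616225 ≡ 3035
785^4 ≡ 3035^2 = 9211225 ≡ 2554
785^8 ≡ 2554^2 = 6522916 ≡ 1460
785^16 ≡ 1460^2 = 2131600 ≡ 3470
785^32 ≡ 3470^2 = 12040900 ≡ 734
785^64 ≡ 734^2 = 538756 ≡ 1313
785^128 ≡ 1313^2 = 1723969 ≡ 3430
785^256 ≡ 3430^2 = 11764900 ≡ 2473
258 = 256 + 2, so 785^258 ≡ 2473·3035 ≡ 2995 (mod 3607)
Right side y^r · r^s mod p:
417^2 = 173889 ≡ 753
417^4 ≡ 753^2 = 567009 ≡ 710
417^8 ≡ 710^2 = 504100 ≡ 2727
417^16 ≡ 2727^2 = 7436529 ≡ 2502
417^32 ≡ 2502^2 = 6260004 ≡ 1859
417^64 ≡ 1859^2 = 3455881 ≡ 375
417^128 ≡ 375^2 = 140625 ≡ 3559
417^256 ≡ 3559^2 = 12666481 ≡ 2304
496 = 256 + 128 + 64 + 32 + 16, so 417^496 ≡ 2304·3559·375·1859·2502 ≡ 3497 (mod 3607)
496^2 = 246016 ≡ 740
496^4 ≡ 740^2 = 547600 ≡ 2943
496^8 ≡ 2943^2 = 8661249 ≡ 842
496^16 ≡ 842^2 = 708964 ≡ 1992
496^32 ≡ 1992^2 = 3968064 ≡ 364
496^64 ≡ 364^2 = 132496 ≡ 2644
496^128 ≡ 2644^2 = 6990736 ≡ 370
207 = 128 + 64 + 8 + 4 + 2 + 1, so 496^207 ≡ 370·2644·842·2943·740·496 ≡ 643 (mod 3607)
3497·643 = 2248571 ≡ 1410 (mod 3607)
2995 ≠ 1410, so verification fails.

does not verify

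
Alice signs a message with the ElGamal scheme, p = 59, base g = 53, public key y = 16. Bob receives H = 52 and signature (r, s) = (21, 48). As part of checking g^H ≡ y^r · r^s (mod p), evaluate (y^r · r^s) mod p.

16^2 = 256 ≡ 20
16^4 ≡ 20^2 = 400 ≡ 46
16^8 ≡ 46^2 = 2116 ≡ 51
16^16 ≡ 51^2 = 2601 ≡ 5
21 = 16 + 4 + 1, so 16^21 ≡ 5·46·16 ≡ 22 (mod 59)
21^2 = 441 ≡ 28
21^4 ≡ 28^2 = 784 ≡ 17
21^8 ≡ 17^2 = 289 ≡ 53
21^16 ≡ 53^2 = 2809 ≡ 36
21^32 ≡ 36^2 = 1296 ≡ 57
48 = 32 + 16, so 21^48 ≡ 57·36 ≡ 46 (mod 59)
y^r · r^s ≡ 22·46 = 1012 ≡ 9 (mod 59)

9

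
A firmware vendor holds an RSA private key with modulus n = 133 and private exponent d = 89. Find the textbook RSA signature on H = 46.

107

H^89 mod 133 = 107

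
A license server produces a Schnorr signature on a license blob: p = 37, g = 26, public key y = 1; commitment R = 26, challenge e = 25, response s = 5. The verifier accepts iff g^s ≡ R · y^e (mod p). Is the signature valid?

invalid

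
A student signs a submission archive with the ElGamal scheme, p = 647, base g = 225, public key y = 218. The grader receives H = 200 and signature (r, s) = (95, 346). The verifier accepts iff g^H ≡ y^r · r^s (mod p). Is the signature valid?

valid

Left side g^H mod p:
225^2 = 50625 ≡ 159
225^4 ≡ 159^2 = 25281 ≡ 48
225^8 ≡ 48^2 = 2304 ≡ 363
225^16 ≡ 363^2 = 131769 ≡ 428
225^32 ≡ 428^2 = 183184 ≡ 83
225^64 ≡ 83^2 = 6889 ≡ 419
225^128 ≡ 419^2 = 175561 ≡ 224
200 = 128 + 64 + 8, so 225^200 ≡ 224·419·363 ≡ 2 (mod 647)
Right side y^r · r^s mod p:
218^2 = 47524 ≡ 293
218^4 ≡ 293^2 = 85849 ≡ 445
218^8 ≡ 445^2 = 198025 ≡ 43
218^16 ≡ 43^2 = 1849 ≡ 555
218^32 ≡ 555^2 = 308025 ≡ 53
218^64 ≡ 53^2 = 2809 ≡ 221
95 = 64 + 16 + 8 + 4 + 2 + 1, so 218^95 ≡ 221·555·43·445·293·218 ≡ 306 (mod 647)
95^2 = 9025 ≡ 614
95^4 ≡ 614^2 = 376996 ≡ 442
95^8 ≡ 442^2 = 195364 ≡ 617
95^16 ≡ 617^2 = 380689 ≡ 253
95^32 ≡ 253^2 = 64009 ≡ 603
95^64 ≡ 603^2 = 363609 ≡ 642
95^128 ≡ 642^2 = 412164 ≡ 25
95^256 ≡ 25^2 = 625
346 = 256 + 64 + 16 + 8 + 2, so 95^346 ≡ 625·642·253·617·614 ≡ 499 (mod 647)
306·499 = 152694 ≡ 2 (mod 647)
2 ≡ 2 (mod 647), so the signature is genuine.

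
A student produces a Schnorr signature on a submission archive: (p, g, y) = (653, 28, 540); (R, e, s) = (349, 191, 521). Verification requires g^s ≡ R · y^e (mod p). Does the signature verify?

g^s mod p:
Squares mod 653: 28^1≡28, 28^2≡131, 28^4≡183, 28^8≡186, 28^16≡640, 28^32≡169, 28^64≡482, 28^128≡509, 28^256≡493, 28^512≡133
521 = 512 + 8 + 1, so 28^521 ≡ 133·186·28 ≡ 484 (mod 653)
R · y^e mod p:
Squares mod 653: 540^1≡540, 540^2≡362, 540^4≡444, 540^8≡583, 540^16≡329, 540^32≡496, 540^64≡488, 540^128≡452
191 = 128 + 32 + 16 + 8 + 4 + 2 + 1, so 540^191 ≡ 452·496·329·583·444·362·540 ≡ 7 (mod 653)
349·7 = 2443 ≡ 484 (mod 653)
484 ≡ 484 (mod 653); signature holds.

verifies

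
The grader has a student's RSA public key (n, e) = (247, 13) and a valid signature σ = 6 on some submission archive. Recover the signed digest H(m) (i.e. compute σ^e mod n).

Squares mod 247: σ^1≡6, σ^2≡36, σ^4≡61, σ^8≡16
13 = 8 + 4 + 1, so σ^13 ≡ 16·61·6 ≡ 175 (mod 247)

175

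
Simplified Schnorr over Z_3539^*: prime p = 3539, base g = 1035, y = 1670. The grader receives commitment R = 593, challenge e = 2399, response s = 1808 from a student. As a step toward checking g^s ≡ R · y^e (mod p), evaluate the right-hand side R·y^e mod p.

Squares mod 3539: 1670^1≡1670, 1670^2≡168, 1670^4≡3451, 1670^8≡666, 1670^16≡1181, 1670^32≡395, 1670^64≡309, 1670^128≡3467, 1670^256≡1645, 1670^512≡2229, 1670^1024≡3224, 1670^2048≡133
2399 = 2048 + 256 + 64 + 16 + 8 + 4 + 2 + 1, so 1670^2399 ≡ 133·1645·309·1181·666·3451·168·1670 ≡ 347 (mod 3539)
R · y^e ≡ 593·347 = 205771 ≡ 509 (mod 3539)

509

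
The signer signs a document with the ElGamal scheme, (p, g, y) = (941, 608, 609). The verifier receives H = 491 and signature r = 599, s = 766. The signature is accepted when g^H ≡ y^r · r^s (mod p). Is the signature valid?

valid

Left side g^H mod p:
608^2 = 369664 ≡ 792
608^4 ≡ 792^2 = 627264 ≡ 558
608^8 ≡ 558^2 = 311364 ≡ 834
608^16 ≡ 834^2 = 695556 ≡ 157
608^32 ≡ 157^2 = 24649 ≡ 183
608^64 ≡ 183^2 = 33489 ≡ 554
608^128 ≡ 554^2 = 306916 ≡ 150
608^256 ≡ 150^2 = 22500 ≡ 857
491 = 256 + 128 + 64 + 32 + 8 + 2 + 1, so 608^491 ≡ 857·150·554·183·834·792·608 ≡ 84 (mod 941)
Right side y^r · r^s mod p:
609^2 = 370881 ≡ 127
609^4 ≡ 127^2 = 16129 ≡ 132
609^8 ≡ 132^2 = 17424 ≡ 486
609^16 ≡ 486^2 = 236196 ≡ 5
609^32 ≡ 5^2 = 25
609^64 ≡ 25^2 = 625
609^128 ≡ 625^2 = 390625 ≡ 110
609^256 ≡ 110^2 = 12100 ≡ 808
609^512 ≡ 808^2 = 652864 ≡ 751
599 = 512 + 64 + 16 + 4 + 2 + 1, so 609^599 ≡ 751·625·5·132·127·609 ≡ 179 (mod 941)
599^2 = 358801 ≡ 280
599^4 ≡ 280^2 = 78400 ≡ 297
599^8 ≡ 297^2 = 88209 ≡ 696
599^16 ≡ 696^2 = 484416 ≡ 742
599^32 ≡ 742^2 = 550564 ≡ 79
599^64 ≡ 79^2 = 6241 ≡ 595
599^128 ≡ 595^2 = 354025 ≡ 209
599^256 ≡ 209^2 = 43681 ≡ 395
599^512 ≡ 395^2 = 156025 ≡ 760
766 = 512 + 128 + 64 + 32 + 16 + 8 + 4 + 2, so 599^766 ≡ 760·209·595·79·742·696·297·280 ≡ 400 (mod 941)
179·400 = 71600 ≡ 84 (mod 941)
84 ≡ 84 (mod 941), so the signature is genuine.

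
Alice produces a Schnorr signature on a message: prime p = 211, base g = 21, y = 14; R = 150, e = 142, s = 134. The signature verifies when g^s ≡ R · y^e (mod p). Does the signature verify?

g^s mod p:
21^2 = 441 ≡ 19
21^4 ≡ 19^2 = 361 ≡ 150
21^8 ≡ 150^2 = 22500 ≡ 134
21^16 ≡ 134^2 = 17956 ≡ 21
21^32 ≡ 21^2 = 441 ≡ 19
21^64 ≡ 19^2 = 361 ≡ 150
21^128 ≡ 150^2 = 22500 ≡ 134
134 = 128 + 4 + 2, so 21^134 ≡ 134·150·19 ≡ 201 (mod 211)
R · y^e mod p:
14^2 = 196
14^4 ≡ 196^2 = 38416 ≡ 14
14^8 ≡ 14^2 = 196
14^16 ≡ 196^2 = 38416 ≡ 14
14^32 ≡ 14^2 = 196
14^64 ≡ 196^2 = 38416 ≡ 14
14^128 ≡ 14^2 = 196
142 = 128 + 8 + 4 + 2, so 14^142 ≡ 196·196·14·196 ≡ 14 (mod 211)
150·14 = 2100 ≡ 201 (mod 211)
201 ≡ 201 (mod 211); signature holds.

verifies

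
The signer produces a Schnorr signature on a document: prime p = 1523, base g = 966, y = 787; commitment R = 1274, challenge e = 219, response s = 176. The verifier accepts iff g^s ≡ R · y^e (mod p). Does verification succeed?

passes

g^s mod p:
Squares mod 1523: 966^1≡966, 966^2≡1080, 966^4≡1305, 966^8≡311, 966^16≡772, 966^32≡491, 966^64≡447, 966^128≡296
176 = 128 + 32 + 16, so 966^176 ≡ 296·491·772 ≡ 1505 (mod 1523)
R · y^e mod p:
Squares mod 1523: 787^1≡787, 787^2≡1031, 787^4≡1430, 787^8≡1034, 787^16≡10, 787^32≡100, 787^64≡862, 787^128≡1343
219 = 128 + 64 + 16 + 8 + 2 + 1, so 787^219 ≡ 1343·862·10·1034·1031·787 ≡ 679 (mod 1523)
1274·679 = 865046 ≡ 1505 (mod 1523)
1505 ≡ 1505 (mod 1523); signature holds.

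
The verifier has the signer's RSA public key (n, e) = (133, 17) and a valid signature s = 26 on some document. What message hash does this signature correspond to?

87

Squares mod 133: s^1≡26, s^2≡11, s^4≡121, s^8≡11, s^16≡121
17 = 16 + 1, so s^17 ≡ 121·26 ≡ 87 (mod 133)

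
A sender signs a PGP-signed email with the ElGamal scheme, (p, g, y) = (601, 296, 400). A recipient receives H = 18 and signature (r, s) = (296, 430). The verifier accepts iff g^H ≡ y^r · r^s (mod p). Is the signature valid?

valid

Left side g^H mod p:
296^2 = 87616 ≡ 471
296^4 ≡ 471^2 = 221841 ≡ 72
296^8 ≡ 72^2 = 5184 ≡ 376
296^16 ≡ 376^2 = 141376 ≡ 141
18 = 16 + 2, so 296^18 ≡ 141·471 ≡ 301 (mod 601)
Right side y^r · r^s mod p:
400^2 = 160000 ≡ 134
400^4 ≡ 134^2 = 17956 ≡ 527
400^8 ≡ 527^2 = 277729 ≡ 67
400^16 ≡ 67^2 = 4489 ≡ 282
400^32 ≡ 282^2 = 79524 ≡ 192
400^64 ≡ 192^2 = 36864 ≡ 203
400^128 ≡ 203^2 = 41209 ≡ 341
400^256 ≡ 341^2 = 116281 ≡ 288
296 = 256 + 32 + 8, so 400^296 ≡ 288·192·67 ≡ 268 (mod 601)
296^2 = 87616 ≡ 471
296^4 ≡ 471^2 = 221841 ≡ 72
296^8 ≡ 72^2 = 5184 ≡ 376
296^16 ≡ 376^2 = 141376 ≡ 141
296^32 ≡ 141^2 = 19881 ≡ 48
296^64 ≡ 48^2 = 2304 ≡ 501
296^128 ≡ 501^2 = 251001 ≡ 384
296^256 ≡ 384^2 = 147456 ≡ 211
430 = 256 + 128 + 32 + 8 + 4 + 2, so 296^430 ≡ 211·384·48·376·72·471 ≡ 564 (mod 601)
268·564 = 151152 ≡ 301 (mod 601)
301 ≡ 301 (mod 601), so the signature is genuine.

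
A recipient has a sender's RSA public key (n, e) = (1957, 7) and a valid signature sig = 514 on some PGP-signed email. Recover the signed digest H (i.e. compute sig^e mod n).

514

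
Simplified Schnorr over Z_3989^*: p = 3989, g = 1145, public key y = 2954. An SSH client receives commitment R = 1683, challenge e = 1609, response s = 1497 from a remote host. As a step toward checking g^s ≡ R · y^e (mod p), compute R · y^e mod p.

2954^2 = 8726116 ≡ 2173
2954^4 ≡ 2173^2 = 4721929 ≡ 2942
2954^8 ≡ 2942^2 = 8655364 ≡ 3223
2954^16 ≡ 3223^2 = 10387729 ≡ 373
2954^32 ≡ 373^2 = 139129 ≡ 3503
2954^64 ≡ 3503^2 = 12271009 ≡ 845
2954^128 ≡ 845^2 = 714025 ≡ 3983
2954^256 ≡ 3983^2 = 15864289 ≡ 36
2954^512 ≡ 36^2 = 1296
2954^1024 ≡ 1296^2 = 1679616 ≡ 247
1609 = 1024 + 512 + 64 + 8 + 1, so 2954^1609 ≡ 247·1296·845·3223·2954 ≡ 3921 (mod 3989)
R · y^e ≡ 1683·3921 = 6599043 ≡ 1237 (mod 3989)

1237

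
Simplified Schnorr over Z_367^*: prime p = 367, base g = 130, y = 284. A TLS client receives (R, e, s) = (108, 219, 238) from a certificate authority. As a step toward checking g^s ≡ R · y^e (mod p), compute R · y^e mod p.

259

284^2 = 80656 ≡ 283
284^4 ≡ 283^2 = 80089 ≡ 83
284^8 ≡ 83^2 = 6889 ≡ 283
284^16 ≡ 283^2 = 80089 ≡ 83
284^32 ≡ 83^2 = 6889 ≡ 283
284^64 ≡ 283^2 = 80089 ≡ 83
284^128 ≡ 83^2 = 6889 ≡ 283
219 = 128 + 64 + 16 + 8 + 2 + 1, so 284^219 ≡ 283·83·83·283·283·284 ≡ 366 (mod 367)
R · y^e ≡ 108·366 = 39528 ≡ 259 (mod 367)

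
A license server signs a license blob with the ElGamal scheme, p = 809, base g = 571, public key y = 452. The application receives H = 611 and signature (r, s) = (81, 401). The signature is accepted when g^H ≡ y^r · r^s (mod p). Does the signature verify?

Left side g^H mod p:
571^2 = 326041 ≡ 14
571^4 ≡ 14^2 = 196
571^8 ≡ 196^2 = 38416 ≡ 393
571^16 ≡ 393^2 = 154449 ≡ 739
571^32 ≡ 739^2 = 546121 ≡ 46
571^64 ≡ 46^2 = 2116 ≡ 498
571^128 ≡ 498^2 = 248004 ≡ 450
571^256 ≡ 450^2 = 202500 ≡ 250
571^512 ≡ 250^2 = 62500 ≡ 207
611 = 512 + 64 + 32 + 2 + 1, so 571^611 ≡ 207·498·46·14·571 ≡ 569 (mod 809)
Right side y^r · r^s mod p:
452^2 = 204304 ≡ 436
452^4 ≡ 436^2 = 190096 ≡ 790
452^8 ≡ 790^2 = 624100 ≡ 361
452^16 ≡ 361^2 = 130321 ≡ 72
452^32 ≡ 72^2 = 5184 ≡ 330
452^64 ≡ 330^2 = 108900 ≡ 494
81 = 64 + 16 + 1, so 452^81 ≡ 494·72·452 ≡ 288 (mod 809)
81^2 = 6561 ≡ 89
81^4 ≡ 89^2 = 7921 ≡ 640
81^8 ≡ 640^2 = 409600 ≡ 246
81^16 ≡ 246^2 = 60516 ≡ 650
81^32 ≡ 650^2 = 422500 ≡ 202
81^64 ≡ 202^2 = 40804 ≡ 354
81^128 ≡ 354^2 = 125316 ≡ 730
81^256 ≡ 730^2 = 532900 ≡ 578
401 = 256 + 128 + 16 + 1, so 81^401 ≡ 578·730·650·81 ≡ 191 (mod 809)
288·191 = 55008 ≡ 805 (mod 809)
569 ≠ 805, so verification fails.

does not verify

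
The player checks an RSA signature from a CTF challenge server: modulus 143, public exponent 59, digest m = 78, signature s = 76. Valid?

no

Squares mod 143: s^1≡76, s^2≡56, s^4≡133, s^8≡100, s^16≡133, s^32≡100
59 = 32 + 16 + 8 + 2 + 1, so s^59 ≡ 100·133·100·56·76 ≡ 32 (mod 143)
s^59 mod 143 = 32, but m = 78.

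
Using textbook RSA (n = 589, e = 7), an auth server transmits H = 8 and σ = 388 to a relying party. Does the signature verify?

verifies

σ^2 ≡ 388^2 = 150544 ≡ 349
σ^4 ≡ 349^2 = 121801 ≡ 467
7 = 4 + 2 + 1, so σ^7 ≡ 467·349·388 ≡ 8 (mod 589)
Since 8 equals the digest 8, verification succeeds.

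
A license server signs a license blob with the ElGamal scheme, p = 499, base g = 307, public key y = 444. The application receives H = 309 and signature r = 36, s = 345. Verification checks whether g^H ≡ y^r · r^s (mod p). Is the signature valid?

valid

Left side g^H mod p:
307^2 = 94249 ≡ 437
307^4 ≡ 437^2 = 190969 ≡ 351
307^8 ≡ 351^2 = 123201 ≡ 447
307^16 ≡ 447^2 = 199809 ≡ 209
307^32 ≡ 209^2 = 43681 ≡ 268
307^64 ≡ 268^2 = 71824 ≡ 467
307^128 ≡ 467^2 = 218089 ≡ 26
307^256 ≡ 26^2 = 676 ≡ 177
309 = 256 + 32 + 16 + 4 + 1, so 307^309 ≡ 177·268·209·351·307 ≡ 216 (mod 499)
Right side y^r · r^s mod p:
444^2 = 197136 ≡ 31
444^4 ≡ 31^2 = 961 ≡ 462
444^8 ≡ 462^2 = 213444 ≡ 371
444^16 ≡ 371^2 = 137641 ≡ 416
444^32 ≡ 416^2 = 173056 ≡ 402
36 = 32 + 4, so 444^36 ≡ 402·462 ≡ 96 (mod 499)
36^2 = 1296 ≡ 298
36^4 ≡ 298^2 = 88804 ≡ 481
36^8 ≡ 481^2 = 231361 ≡ 324
36^16 ≡ 324^2 = 104976 ≡ 186
36^32 ≡ 186^2 = 34596 ≡ 165
36^64 ≡ 165^2 = 27225 ≡ 279
36^128 ≡ 279^2 = 77841 ≡ 496
36^256 ≡ 496^2 = 246016 ≡ 9
345 = 256 + 64 + 16 + 8 + 1, so 36^345 ≡ 9·279·186·324·36 ≡ 127 (mod 499)
96·127 = 12192 ≡ 216 (mod 499)
216 ≡ 216 (mod 499), so the signature is genuine.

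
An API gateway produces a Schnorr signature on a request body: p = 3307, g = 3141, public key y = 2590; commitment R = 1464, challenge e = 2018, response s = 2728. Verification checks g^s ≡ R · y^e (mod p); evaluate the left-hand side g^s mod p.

1907

Squares mod 3307: 3141^1≡3141, 3141^2≡1100, 3141^4≡2945, 3141^8≡2071, 3141^16≡3169, 3141^32≡2509, 3141^64≡1860, 3141^128≡478, 3141^256≡301, 3141^512≡1312, 3141^1024≡1704, 3141^2048≡70
2728 = 2048 + 512 + 128 + 32 + 8, so 3141^2728 ≡ 70·1312·478·2509·2071 ≡ 1907 (mod 3307)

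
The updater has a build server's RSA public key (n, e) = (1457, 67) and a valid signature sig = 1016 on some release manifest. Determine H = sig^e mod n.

sig^67 mod 1457 = 1429

1429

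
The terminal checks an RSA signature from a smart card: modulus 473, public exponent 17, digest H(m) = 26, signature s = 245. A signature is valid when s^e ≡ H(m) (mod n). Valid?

s^2 ≡ 245^2 = 60025 ≡ 427
s^4 ≡ 427^2 = 182329 ≡ 224
s^8 ≡ 224^2 = 50176 ≡ 38
s^16 ≡ 38^2 = 1444 ≡ 25
17 = 16 + 1, so s^17 ≡ 25·245 ≡ 449 (mod 473)
s^17 mod 473 = 449, but H(m) = 26.

no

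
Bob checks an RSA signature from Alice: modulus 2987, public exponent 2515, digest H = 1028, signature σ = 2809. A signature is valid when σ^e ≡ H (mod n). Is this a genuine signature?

forged

σ^2515 mod 2987 = 1959
σ^2515 mod 2987 = 1959, but H = 1028.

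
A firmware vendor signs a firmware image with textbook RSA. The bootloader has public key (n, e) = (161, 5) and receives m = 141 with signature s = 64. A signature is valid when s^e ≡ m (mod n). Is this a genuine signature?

s^2 ≡ 64^2 = 4096 ≡ 71
s^4 ≡ 71^2 = 5041 ≡ 50
5 = 4 + 1, so s^5 ≡ 50·64 ≡ 141 (mod 161)
Since 141 equals the digest 141, verification succeeds.

genuine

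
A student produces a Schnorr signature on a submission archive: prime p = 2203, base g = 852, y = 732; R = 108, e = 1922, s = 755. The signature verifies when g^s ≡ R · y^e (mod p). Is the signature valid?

g^s mod p:
852^2 = 725904 ≡ 1117
852^4 ≡ 1117^2 = 1247689 ≡ 791
852^8 ≡ 791^2 = 625681 ≡ 29
852^16 ≡ 29^2 = 841
852^32 ≡ 841^2 = 707281 ≡ 118
852^64 ≡ 118^2 = 13924 ≡ 706
852^128 ≡ 706^2 = 498436 ≡ 558
852^256 ≡ 558^2 = 311364 ≡ 741
852^512 ≡ 741^2 = 549081 ≡ 534
755 = 512 + 128 + 64 + 32 + 16 + 2 + 1, so 852^755 ≡ 534·558·706·118·841·1117·852 ≡ 701 (mod 2203)
R · y^e mod p:
732^2 = 535824 ≡ 495
732^4 ≡ 495^2 = 245025 ≡ 492
732^8 ≡ 492^2 = 242064 ≡ 1937
732^16 ≡ 1937^2 = 3751969 ≡ 260
732^32 ≡ 260^2 = 67600 ≡ 1510
732^64 ≡ 1510^2 = 2280100 ≡ 2198
732^128 ≡ 2198^2 = 4831204 ≡ 25
732^256 ≡ 25^2 = 625
732^512 ≡ 625^2 = 390625 ≡ 694
732^1024 ≡ 694^2 = 481636 ≡ 1382
1922 = 1024 + 512 + 256 + 128 + 2, so 732^1922 ≡ 1382·694·625·25·495 ≡ 1119 (mod 2203)
108·1119 = 120852 ≡ 1890 (mod 2203)
701 ≠ 1890; the check fails.

invalid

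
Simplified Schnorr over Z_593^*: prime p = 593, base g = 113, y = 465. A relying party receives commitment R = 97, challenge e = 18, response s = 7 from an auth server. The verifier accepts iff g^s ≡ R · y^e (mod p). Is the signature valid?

g^s mod p:
Squares mod 593: 113^1≡113, 113^2≡316, 113^4≡232
7 = 4 + 2 + 1, so 113^7 ≡ 232·316·113 ≡ 46 (mod 593)
R · y^e mod p:
Squares mod 593: 465^1≡465, 465^2≡373, 465^4≡367, 465^8≡78, 465^16≡154
18 = 16 + 2, so 465^18 ≡ 154·373 ≡ 514 (mod 593)
97·514 = 49858 ≡ 46 (mod 593)
46 ≡ 46 (mod 593); signature holds.

valid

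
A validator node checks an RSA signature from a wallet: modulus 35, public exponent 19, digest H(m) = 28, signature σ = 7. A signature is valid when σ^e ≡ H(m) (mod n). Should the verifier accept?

accept

Squares mod 35: σ^1≡7, σ^2≡14, σ^4≡21, σ^8≡21, σ^16≡21
19 = 16 + 2 + 1, so σ^19 ≡ 21·14·7 ≡ 28 (mod 35)
σ^19 mod 35 = 28 matches H(m).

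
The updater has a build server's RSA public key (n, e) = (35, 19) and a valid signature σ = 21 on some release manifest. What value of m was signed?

σ^2 ≡ 21^2 = 441 ≡ 21
σ^4 ≡ 21^2 = 441 ≡ 21
σ^8 ≡ 21^2 = 441 ≡ 21
σ^16 ≡ 21^2 = 441 ≡ 21
19 = 16 + 2 + 1, so σ^19 ≡ 21·21·21 ≡ 21 (mod 35)

21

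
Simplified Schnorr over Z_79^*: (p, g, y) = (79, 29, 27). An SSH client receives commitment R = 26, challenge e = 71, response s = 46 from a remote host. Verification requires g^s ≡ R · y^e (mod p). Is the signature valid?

invalid

g^s mod p:
29^46 mod 79 = 26
R · y^e mod p:
27^71 mod 79 = 14
26·14 = 364 ≡ 48 (mod 79)
26 ≠ 48; the check fails.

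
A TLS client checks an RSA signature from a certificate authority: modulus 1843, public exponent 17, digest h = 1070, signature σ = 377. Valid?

yes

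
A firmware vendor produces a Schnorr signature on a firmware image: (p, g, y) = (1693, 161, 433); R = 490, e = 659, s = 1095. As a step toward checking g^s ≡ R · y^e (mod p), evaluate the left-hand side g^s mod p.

Squares mod 1693: 161^1≡161, 161^2≡526, 161^4≡717, 161^8≡1110, 161^16≡1289, 161^32≡688, 161^64≡997, 161^128≡218, 161^256≡120, 161^512≡856, 161^1024≡1360
1095 = 1024 + 64 + 4 + 2 + 1, so 161^1095 ≡ 1360·997·717·526·161 ≡ 658 (mod 1693)

658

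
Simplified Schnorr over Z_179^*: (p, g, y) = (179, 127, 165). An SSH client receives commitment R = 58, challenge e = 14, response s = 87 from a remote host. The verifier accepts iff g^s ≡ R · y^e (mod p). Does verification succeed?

g^s mod p:
127^2 = 16129 ≡ 19
127^4 ≡ 19^2 = 361 ≡ 3
127^8 ≡ 3^2 = 9
127^16 ≡ 9^2 = 81
127^32 ≡ 81^2 = 6561 ≡ 117
127^64 ≡ 117^2 = 13689 ≡ 85
87 = 64 + 16 + 4 + 2 + 1, so 127^87 ≡ 85·81·3·19·127 ≡ 113 (mod 179)
R · y^e mod p:
165^2 = 27225 ≡ 17
165^4 ≡ 17^2 = 289 ≡ 110
165^8 ≡ 110^2 = 12100 ≡ 107
14 = 8 + 4 + 2, so 165^14 ≡ 107·110·17 ≡ 147 (mod 179)
58·147 = 8526 ≡ 113 (mod 179)
113 ≡ 113 (mod 179); signature holds.

passes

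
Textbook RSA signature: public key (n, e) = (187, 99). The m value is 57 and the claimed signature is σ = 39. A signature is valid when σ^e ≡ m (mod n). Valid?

σ^2 ≡ 39^2 = 1521 ≡ 25
σ^4 ≡ 25^2 = 625 ≡ 64
σ^8 ≡ 64^2 = 4096 ≡ 169
σ^16 ≡ 169^2 = 28561 ≡ 137
σ^32 ≡ 137^2 = 18769 ≡ 69
σ^64 ≡ 69^2 = 4761 ≡ 86
99 = 64 + 32 + 2 + 1, so σ^99 ≡ 86·69·25·39 ≡ 57 (mod 187)
Since 57 equals the digest 57, verification succeeds.

yes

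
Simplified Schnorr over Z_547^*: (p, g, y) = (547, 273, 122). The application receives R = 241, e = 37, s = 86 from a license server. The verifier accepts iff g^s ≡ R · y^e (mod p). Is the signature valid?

invalid

g^s mod p:
273^2 = 74529 ≡ 137
273^4 ≡ 137^2 = 18769 ≡ 171
273^8 ≡ 171^2 = 29241 ≡ 250
273^16 ≡ 250^2 = 62500 ≡ 142
273^32 ≡ 142^2 = 20164 ≡ 472
273^64 ≡ 472^2 = 222784 ≡ 155
86 = 64 + 16 + 4 + 2, so 273^86 ≡ 155·142·171·137 ≡ 361 (mod 547)
R · y^e mod p:
122^2 = 14884 ≡ 115
122^4 ≡ 115^2 = 13225 ≡ 97
122^8 ≡ 97^2 = 9409 ≡ 110
122^16 ≡ 110^2 = 12100 ≡ 66
122^32 ≡ 66^2 = 4356 ≡ 527
37 = 32 + 4 + 1, so 122^37 ≡ 527·97·122 ≡ 171 (mod 547)
241·171 = 41211 ≡ 186 (mod 547)
361 ≠ 186; the check fails.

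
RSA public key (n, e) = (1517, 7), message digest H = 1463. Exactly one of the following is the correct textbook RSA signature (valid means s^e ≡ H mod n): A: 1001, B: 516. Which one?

Candidate A: Squares mod 1517: 1001^1≡1001, 1001^2≡781, 1001^4≡127; 7 = 4 + 2 + 1, so 1001^7 ≡ 127·781·1001 ≡ 54 (mod 1517)
Candidate B: Squares mod 1517: 516^1≡516, 516^2≡781, 516^4≡127; 7 = 4 + 2 + 1, so 516^7 ≡ 127·781·516 ≡ 1463 (mod 1517)
  → matches H = 1463

B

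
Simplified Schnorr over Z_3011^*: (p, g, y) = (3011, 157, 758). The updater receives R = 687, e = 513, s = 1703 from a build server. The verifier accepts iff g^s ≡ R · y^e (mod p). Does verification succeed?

fails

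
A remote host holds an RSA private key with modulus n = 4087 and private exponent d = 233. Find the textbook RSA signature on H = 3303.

H^2 ≡ 3303^2 = 10909809 ≡ 1606
H^4 ≡ 1606^2 = 2579236 ≡ 339
H^8 ≡ 339^2 = 114921 ≡ 485
H^16 ≡ 485^2 = 235225 ≡ 2266
H^32 ≡ 2266^2 = 5134756 ≡ 1484
H^64 ≡ 1484^2 = 2202256 ≡ 3450
H^128 ≡ 3450^2 = 11902500 ≡ 1156
233 = 128 + 64 + 32 + 8 + 1, so H^233 ≡ 1156·3450·1484·485·3303 ≡ 3352 (mod 4087)

3352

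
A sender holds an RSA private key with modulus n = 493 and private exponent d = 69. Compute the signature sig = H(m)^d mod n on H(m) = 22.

(H(m))^2 ≡ 22^2 = 484
(H(m))^4 ≡ 484^2 = 234256 ≡ 81
(H(m))^8 ≡ 81^2 = 6561 ≡ 152
(H(m))^16 ≡ 152^2 = 23104 ≡ 426
(H(m))^32 ≡ 426^2 = 181476 ≡ 52
(H(m))^64 ≡ 52^2 = 2704 ≡ 239
69 = 64 + 4 + 1, so (H(m))^69 ≡ 239·81·22 ≡ 439 (mod 493)

439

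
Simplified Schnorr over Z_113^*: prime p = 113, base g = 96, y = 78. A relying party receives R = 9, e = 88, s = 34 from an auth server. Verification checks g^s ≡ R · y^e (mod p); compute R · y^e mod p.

78^2 = 6084 ≡ 95
78^4 ≡ 95^2 = 9025 ≡ 98
78^8 ≡ 98^2 = 9604 ≡ 112
78^16 ≡ 112^2 = 12544 ≡ 1
78^32 ≡ 1^2 = 1
78^64 ≡ 1^2 = 1
88 = 64 + 16 + 8, so 78^88 ≡ 1·1·112 ≡ 112 (mod 113)
R · y^e ≡ 9·112 = 1008 ≡ 104 (mod 113)

104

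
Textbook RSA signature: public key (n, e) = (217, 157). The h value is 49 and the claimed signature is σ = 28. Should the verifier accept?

reject

σ^2 ≡ 28^2 = 784 ≡ 133
σ^4 ≡ 133^2 = 17689 ≡ 112
σ^8 ≡ 112^2 = 12544 ≡ 175
σ^16 ≡ 175^2 = 30625 ≡ 28
σ^32 ≡ 28^2 = 784 ≡ 133
σ^64 ≡ 133^2 = 17689 ≡ 112
σ^128 ≡ 112^2 = 12544 ≡ 175
157 = 128 + 16 + 8 + 4 + 1, so σ^157 ≡ 175·28·175·112·28 ≡ 14 (mod 217)
The recovered value 14 does not match the digest 49.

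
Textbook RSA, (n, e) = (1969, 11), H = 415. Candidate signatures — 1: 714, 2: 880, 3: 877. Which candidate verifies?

Candidate 1: Squares mod 1969: 714^1≡714, 714^2≡1794, 714^4≡1090, 714^8≡793; 11 = 8 + 2 + 1, so 714^11 ≡ 793·1794·714 ≡ 637 (mod 1969)
Candidate 2: Squares mod 1969: 880^1≡880, 880^2≡583, 880^4≡1221, 880^8≡308; 11 = 8 + 2 + 1, so 880^11 ≡ 308·583·880 ≡ 132 (mod 1969)
Candidate 3: Squares mod 1969: 877^1≡877, 877^2≡1219, 877^4≡1335, 877^8≡280; 11 = 8 + 2 + 1, so 877^11 ≡ 280·1219·877 ≡ 415 (mod 1969)
  → matches H = 415

3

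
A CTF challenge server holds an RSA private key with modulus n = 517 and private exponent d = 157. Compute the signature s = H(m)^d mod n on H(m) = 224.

49

(H(m))^2 ≡ 224^2 = 50176 ≡ 27
(H(m))^4 ≡ 27^2 = 729 ≡ 212
(H(m))^8 ≡ 212^2 = 44944 ≡ 482
(H(m))^16 ≡ 482^2 = 232324 ≡ 191
(H(m))^32 ≡ 191^2 = 36481 ≡ 291
(H(m))^64 ≡ 291^2 = 84681 ≡ 410
(H(m))^128 ≡ 410^2 = 168100 ≡ 75
157 = 128 + 16 + 8 + 4 + 1, so (H(m))^157 ≡ 75·191·482·212·224 ≡ 49 (mod 517)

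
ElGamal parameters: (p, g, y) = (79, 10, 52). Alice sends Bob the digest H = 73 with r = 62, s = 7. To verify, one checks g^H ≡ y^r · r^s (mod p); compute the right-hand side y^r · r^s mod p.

62

Squares mod 79: 52^1≡52, 52^2≡18, 52^4≡8, 52^8≡64, 52^16≡67, 52^32≡65
62 = 32 + 16 + 8 + 4 + 2, so 52^62 ≡ 65·67·64·8·18 ≡ 46 (mod 79)
Squares mod 79: 62^1≡62, 62^2≡52, 62^4≡18
7 = 4 + 2 + 1, so 62^7 ≡ 18·52·62 ≡ 46 (mod 79)
y^r · r^s ≡ 46·46 = 2116 ≡ 62 (mod 79)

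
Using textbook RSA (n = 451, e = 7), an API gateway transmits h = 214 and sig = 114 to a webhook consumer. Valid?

sig^2 ≡ 114^2 = 12996 ≡ 368
sig^4 ≡ 368^2 = 135424 ≡ 124
7 = 4 + 2 + 1, so sig^7 ≡ 124·368·114 ≡ 214 (mod 451)
sig^7 mod 451 = 214 matches h.

yes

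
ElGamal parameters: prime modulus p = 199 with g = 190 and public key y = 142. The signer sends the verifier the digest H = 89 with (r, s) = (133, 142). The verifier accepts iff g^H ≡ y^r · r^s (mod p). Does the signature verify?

Left side g^H mod p:
190^2 = 36100 ≡ 81
190^4 ≡ 81^2 = 6561 ≡ 193
190^8 ≡ 193^2 = 37249 ≡ 36
190^16 ≡ 36^2 = 1296 ≡ 102
190^32 ≡ 102^2 = 10404 ≡ 56
190^64 ≡ 56^2 = 3136 ≡ 151
89 = 64 + 16 + 8 + 1, so 190^89 ≡ 151·102·36·190 ≡ 75 (mod 199)
Right side y^r · r^s mod p:
142^2 = 20164 ≡ 65
142^4 ≡ 65^2 = 4225 ≡ 46
142^8 ≡ 46^2 = 2116 ≡ 126
142^16 ≡ 126^2 = 15876 ≡ 155
142^32 ≡ 155^2 = 24025 ≡ 145
142^64 ≡ 145^2 = 21025 ≡ 130
142^128 ≡ 130^2 = 16900 ≡ 184
133 = 128 + 4 + 1, so 142^133 ≡ 184·46·142 ≡ 127 (mod 199)
133^2 = 17689 ≡ 177
133^4 ≡ 177^2 = 31329 ≡ 86
133^8 ≡ 86^2 = 7396 ≡ 33
133^16 ≡ 33^2 = 1089 ≡ 94
133^32 ≡ 94^2 = 8836 ≡ 80
133^64 ≡ 80^2 = 6400 ≡ 32
133^128 ≡ 32^2 = 1024 ≡ 29
142 = 128 + 8 + 4 + 2, so 133^142 ≡ 29·33·86·177 ≡ 57 (mod 199)
127·57 = 7239 ≡ 75 (mod 199)
75 ≡ 75 (mod 199), so the signature is genuine.

verifies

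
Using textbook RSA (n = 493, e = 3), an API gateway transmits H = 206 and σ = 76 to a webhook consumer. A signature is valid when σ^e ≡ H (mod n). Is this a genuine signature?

genuine

σ^2 ≡ 76^2 = 5776 ≡ 353
3 = 2 + 1, so σ^3 ≡ 353·76 ≡ 206 (mod 493)
206 = H, so the signature checks out.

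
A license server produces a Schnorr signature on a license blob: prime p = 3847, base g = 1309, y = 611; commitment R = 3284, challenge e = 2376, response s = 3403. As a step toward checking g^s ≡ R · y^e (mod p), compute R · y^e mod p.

611^2376 mod 3847 = 3626
R · y^e ≡ 3284·3626 = 11907784 ≡ 1319 (mod 3847)

1319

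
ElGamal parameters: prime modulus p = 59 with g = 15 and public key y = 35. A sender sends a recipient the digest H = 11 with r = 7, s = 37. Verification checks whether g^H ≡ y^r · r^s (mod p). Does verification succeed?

Left side g^H mod p:
Squares mod 59: 15^1≡15, 15^2≡48, 15^4≡3, 15^8≡9
11 = 8 + 2 + 1, so 15^11 ≡ 9·48·15 ≡ 49 (mod 59)
Right side y^r · r^s mod p:
Squares mod 59: 35^1≡35, 35^2≡45, 35^4≡19
7 = 4 + 2 + 1, so 35^7 ≡ 19·45·35 ≡ 12 (mod 59)
Squares mod 59: 7^1≡7, 7^2≡49, 7^4≡41, 7^8≡29, 7^16≡15, 7^32≡48
37 = 32 + 4 + 1, so 7^37 ≡ 48·41·7 ≡ 29 (mod 59)
12·29 = 348 ≡ 53 (mod 59)
49 ≠ 53, so verification fails.

fails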